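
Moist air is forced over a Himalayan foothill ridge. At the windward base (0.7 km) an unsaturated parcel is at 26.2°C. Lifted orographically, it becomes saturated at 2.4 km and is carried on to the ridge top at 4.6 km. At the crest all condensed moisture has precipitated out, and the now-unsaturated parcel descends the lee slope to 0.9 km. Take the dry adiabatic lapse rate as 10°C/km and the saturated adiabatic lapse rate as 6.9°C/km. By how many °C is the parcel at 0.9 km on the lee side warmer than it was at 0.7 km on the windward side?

+4.82°C

700 → 2400 m (dry, 10°C/km): ΔT = -10 × 1.7 = -17°C → T = 9.2°C
2400 → 4600 m (saturated, 6.9°C/km): ΔT = -6.9 × 2.2 = -15.18°C → T = -5.98°C
4600 → 900 m (dry descent, 10°C/km): ΔT = +10 × 3.7 = +37°C → T = 31.02°C
Net change vs windward start: 31.02 − 26.2 = +4.82°C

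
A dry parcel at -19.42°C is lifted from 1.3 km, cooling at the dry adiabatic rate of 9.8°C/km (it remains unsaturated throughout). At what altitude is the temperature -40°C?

3.4 km

Height above start = (-19.42 − (-40)) / 9.8 = 2.1 km
Altitude = 1300 m + 2100 m = 3400 m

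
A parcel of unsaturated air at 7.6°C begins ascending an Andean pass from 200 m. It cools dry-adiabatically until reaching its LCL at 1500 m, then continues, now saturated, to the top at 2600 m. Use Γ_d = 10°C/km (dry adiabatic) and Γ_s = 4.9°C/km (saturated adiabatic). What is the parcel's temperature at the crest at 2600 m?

Dry to 1500 m: -10 × 1.3 km = -13°C, so T = -5.4°C.
Saturated to 2600 m: -4.9 × 1.1 km = -5.39°C, so T = -10.79°C.

-10.79°C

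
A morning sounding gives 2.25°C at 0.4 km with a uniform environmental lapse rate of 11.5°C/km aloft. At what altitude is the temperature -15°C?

1.9 km

Height above start = (2.25 − (-15)) / 11.5 = 1.5 km
Altitude = 400 m + 1500 m = 1900 m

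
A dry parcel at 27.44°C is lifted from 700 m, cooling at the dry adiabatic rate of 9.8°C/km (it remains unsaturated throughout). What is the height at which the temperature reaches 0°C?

Height above start = (27.44 − 0) / 9.8 = 2.8 km
Altitude = 700 m + 2800 m = 3500 m

3500 m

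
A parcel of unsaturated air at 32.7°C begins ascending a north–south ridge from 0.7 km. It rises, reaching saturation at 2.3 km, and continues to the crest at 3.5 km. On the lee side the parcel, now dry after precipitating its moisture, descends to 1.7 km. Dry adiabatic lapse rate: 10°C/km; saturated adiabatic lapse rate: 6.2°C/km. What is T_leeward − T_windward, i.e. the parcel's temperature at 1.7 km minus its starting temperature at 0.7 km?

Dry to 2300 m: -10 × 1.6 km = -16°C, so T = 16.7°C.
Saturated to 3500 m: -6.2 × 1.2 km = -7.44°C, so T = 9.26°C.
Dry descent to 1700 m: +10 × 1.8 km = +18°C, so T = 27.26°C.
Net change vs windward start: 27.26 − 32.7 = -5.44°C

-5.44°C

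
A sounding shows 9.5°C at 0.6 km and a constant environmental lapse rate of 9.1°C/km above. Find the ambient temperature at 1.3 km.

600 → 1300 m (environmental, 9.1°C/km): ΔT = -9.1 × 0.7 = -6.37°C → T = 3.13°C

3.13°C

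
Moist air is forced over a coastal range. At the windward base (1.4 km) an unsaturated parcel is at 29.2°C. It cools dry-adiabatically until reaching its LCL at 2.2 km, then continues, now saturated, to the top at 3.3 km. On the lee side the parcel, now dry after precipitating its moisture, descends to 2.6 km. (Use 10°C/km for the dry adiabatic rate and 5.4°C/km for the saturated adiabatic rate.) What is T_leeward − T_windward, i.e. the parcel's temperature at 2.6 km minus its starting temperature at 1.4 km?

-6.94°C

1400 → 2200 m (dry, 10°C/km): ΔT = -10 × 0.8 = -8°C → T = 21.2°C
2200 → 3300 m (saturated, 5.4°C/km): ΔT = -5.4 × 1.1 = -5.94°C → T = 15.26°C
3300 → 2600 m (dry descent, 10°C/km): ΔT = +10 × 0.7 = +7°C → T = 22.26°C
Net change vs windward start: 22.26 − 29.2 = -6.94°C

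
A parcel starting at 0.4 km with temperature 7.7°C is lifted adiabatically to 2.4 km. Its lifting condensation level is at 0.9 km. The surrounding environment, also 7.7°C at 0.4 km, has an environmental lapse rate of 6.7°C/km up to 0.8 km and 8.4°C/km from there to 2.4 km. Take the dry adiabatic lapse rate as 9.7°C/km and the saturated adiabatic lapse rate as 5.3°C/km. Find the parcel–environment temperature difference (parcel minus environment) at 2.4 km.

Parcel:
  400 → 900 m (dry, 9.7°C/km): ΔT = -9.7 × 0.5 = -4.85°C → T = 2.85°C
  900 → 2400 m (saturated, 5.3°C/km): ΔT = -5.3 × 1.5 = -7.95°C → T = -5.1°C
Environment:
  400 → 800 m (environment, lower layer, 6.7°C/km): ΔT = -6.7 × 0.4 = -2.68°C → T = 5.02°C
  800 → 2400 m (environment, upper layer, 8.4°C/km): ΔT = -8.4 × 1.6 = -13.44°C → T = -8.42°C
T_parcel − T_env = -5.1 − (-8.42) = +3.32°C

+3.32°C (parcel warmer than environment)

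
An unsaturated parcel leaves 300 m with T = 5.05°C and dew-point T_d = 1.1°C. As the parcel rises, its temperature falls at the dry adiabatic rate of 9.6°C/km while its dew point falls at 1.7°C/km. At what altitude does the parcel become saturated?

T and T_d converge at 9.6 − 1.7 = 7.9°C per km
Height above start = (5.05 − 1.1) / 7.9 = 0.5 km
LCL altitude = 300 m + 500 m = 800 m

800 m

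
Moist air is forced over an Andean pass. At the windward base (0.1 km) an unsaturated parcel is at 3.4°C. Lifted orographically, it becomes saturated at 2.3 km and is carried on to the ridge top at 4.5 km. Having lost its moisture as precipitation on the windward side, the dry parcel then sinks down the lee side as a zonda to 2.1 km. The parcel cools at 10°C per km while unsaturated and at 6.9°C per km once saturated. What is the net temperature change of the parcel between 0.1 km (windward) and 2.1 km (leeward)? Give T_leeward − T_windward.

Dry to 2300 m: -10 × 2.2 km = -22°C, so T = -18.6°C.
Saturated to 4500 m: -6.9 × 2.2 km = -15.18°C, so T = -33.78°C.
Dry descent to 2100 m: +10 × 2.4 km = +24°C, so T = -9.78°C.
Net change vs windward start: -9.78 − 3.4 = -13.18°C

-13.18°C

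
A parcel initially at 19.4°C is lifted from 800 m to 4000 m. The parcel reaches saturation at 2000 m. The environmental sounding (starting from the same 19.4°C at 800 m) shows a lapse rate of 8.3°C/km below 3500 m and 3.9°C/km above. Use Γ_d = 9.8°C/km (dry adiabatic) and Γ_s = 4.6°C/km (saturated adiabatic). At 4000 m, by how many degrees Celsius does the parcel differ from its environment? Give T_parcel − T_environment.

+3.4°C (parcel warmer than environment)

Parcel:
  800 → 2000 m (dry, 9.8°C/km): ΔT = -9.8 × 1.2 = -11.76°C → T = 7.64°C
  2000 → 4000 m (saturated, 4.6°C/km): ΔT = -4.6 × 2 = -9.2°C → T = -1.56°C
Environment:
  800 → 3500 m (environment, lower layer, 8.3°C/km): ΔT = -8.3 × 2.7 = -22.41°C → T = -3.01°C
  3500 → 4000 m (environment, upper layer, 3.9°C/km): ΔT = -3.9 × 0.5 = -1.95°C → T = -4.96°C
T_parcel − T_env = -1.56 − (-4.96) = +3.4°C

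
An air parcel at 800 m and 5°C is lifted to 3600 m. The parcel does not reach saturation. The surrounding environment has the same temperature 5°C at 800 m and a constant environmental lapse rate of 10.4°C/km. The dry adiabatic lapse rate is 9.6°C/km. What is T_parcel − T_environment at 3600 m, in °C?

Parcel:
  800 → 3600 m (dry, 9.6°C/km): ΔT = -9.6 × 2.8 = -26.88°C → T = -21.88°C
Environment:
  800 → 3600 m (environment, 10.4°C/km): ΔT = -10.4 × 2.8 = -29.12°C → T = -24.12°C
T_parcel − T_env = -21.88 − (-24.12) = +2.24°C

+2.24°C (parcel warmer than environment)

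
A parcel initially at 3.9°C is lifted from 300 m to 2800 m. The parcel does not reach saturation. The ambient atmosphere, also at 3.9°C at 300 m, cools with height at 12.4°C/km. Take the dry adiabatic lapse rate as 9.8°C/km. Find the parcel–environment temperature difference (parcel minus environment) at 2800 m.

Parcel:
  300 → 2800 m (dry, 9.8°C/km): ΔT = -9.8 × 2.5 = -24.5°C → T = -20.6°C
Environment:
  300 → 2800 m (environment, 12.4°C/km): ΔT = -12.4 × 2.5 = -31°C → T = -27.1°C
T_parcel − T_env = -20.6 − (-27.1) = +6.5°C

+6.5°C (parcel warmer than environment)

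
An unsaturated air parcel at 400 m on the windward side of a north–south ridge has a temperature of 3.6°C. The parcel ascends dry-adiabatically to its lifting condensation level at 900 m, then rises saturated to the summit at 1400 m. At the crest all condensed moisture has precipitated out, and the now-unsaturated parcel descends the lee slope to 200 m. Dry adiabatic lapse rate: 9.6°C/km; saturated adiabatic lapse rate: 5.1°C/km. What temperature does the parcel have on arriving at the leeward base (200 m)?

7.77°C

400–900 m, dry: Δz = 0.5 km ⇒ ΔT = -4.8°C; T = -1.2°C
900–1400 m, saturated: Δz = 0.5 km ⇒ ΔT = -2.55°C; T = -3.75°C
1400–200 m, dry descent: Δz = 1.2 km ⇒ ΔT = +11.52°C; T = 7.77°C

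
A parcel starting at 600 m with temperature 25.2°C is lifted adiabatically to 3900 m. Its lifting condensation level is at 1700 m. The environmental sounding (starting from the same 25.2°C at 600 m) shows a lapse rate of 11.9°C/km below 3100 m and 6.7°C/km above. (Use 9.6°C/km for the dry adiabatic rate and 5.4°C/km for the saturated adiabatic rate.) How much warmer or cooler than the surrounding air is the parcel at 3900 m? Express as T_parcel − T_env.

+12.67°C (parcel warmer than environment)

Parcel:
  From 600 m to 1700 m (dry): cools by 9.6 × 1.1 = 10.56°C, giving 14.64°C.
  From 1700 m to 3900 m (saturated): cools by 5.4 × 2.2 = 11.88°C, giving 2.76°C.
Environment:
  From 600 m to 3100 m (environment, lower layer): cools by 11.9 × 2.5 = 29.75°C, giving -4.55°C.
  From 3100 m to 3900 m (environment, upper layer): cools by 6.7 × 0.8 = 5.36°C, giving -9.91°C.
T_parcel − T_env = 2.76 − (-9.91) = +12.67°C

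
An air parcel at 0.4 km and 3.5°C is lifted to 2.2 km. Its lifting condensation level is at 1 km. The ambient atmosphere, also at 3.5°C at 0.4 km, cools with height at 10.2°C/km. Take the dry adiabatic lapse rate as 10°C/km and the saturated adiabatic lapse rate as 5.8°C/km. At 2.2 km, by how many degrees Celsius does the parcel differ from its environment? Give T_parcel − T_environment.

Parcel:
  400–1000 m, dry: Δz = 0.6 km ⇒ ΔT = -6°C; T = -2.5°C
  1000–2200 m, saturated: Δz = 1.2 km ⇒ ΔT = -6.96°C; T = -9.46°C
Environment:
  400–2200 m, environment: Δz = 1.8 km ⇒ ΔT = -18.36°C; T = -14.86°C
T_parcel − T_env = -9.46 − (-14.86) = +5.4°C

+5.4°C (parcel warmer than environment)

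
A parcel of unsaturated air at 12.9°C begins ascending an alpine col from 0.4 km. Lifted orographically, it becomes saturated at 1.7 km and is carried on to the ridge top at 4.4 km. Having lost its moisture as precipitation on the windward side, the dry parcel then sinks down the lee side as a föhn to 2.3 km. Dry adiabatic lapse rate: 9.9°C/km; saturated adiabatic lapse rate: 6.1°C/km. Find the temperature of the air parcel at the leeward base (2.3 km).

4.35°C

From 400 m to 1700 m (dry): cools by 9.9 × 1.3 = 12.87°C, giving 0.03°C.
From 1700 m to 4400 m (saturated): cools by 6.1 × 2.7 = 16.47°C, giving -16.44°C.
From 4400 m to 2300 m (dry descent): warms by 9.9 × 2.1 = 20.79°C, giving 4.35°C.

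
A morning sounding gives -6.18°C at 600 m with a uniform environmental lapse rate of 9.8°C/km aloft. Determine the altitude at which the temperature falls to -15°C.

Height above start = (-6.18 − (-15)) / 9.8 = 0.9 km
Altitude = 600 m + 900 m = 1500 m

1500 m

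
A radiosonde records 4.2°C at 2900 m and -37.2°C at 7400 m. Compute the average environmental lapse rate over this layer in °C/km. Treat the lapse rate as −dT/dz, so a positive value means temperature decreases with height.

Γ = −ΔT/Δz = (4.2 − (-37.2)) / (7400 − 2900) m
  = 41.4°C / 4.5 km = 9.2°C/km

9.2°C/km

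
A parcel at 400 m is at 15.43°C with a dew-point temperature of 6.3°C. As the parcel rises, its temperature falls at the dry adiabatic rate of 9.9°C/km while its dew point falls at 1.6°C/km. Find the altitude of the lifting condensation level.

1500 m

T and T_d converge at 9.9 − 1.6 = 8.3°C per km
Height above start = (15.43 − 6.3) / 8.3 = 1.1 km
LCL altitude = 400 m + 1100 m = 1500 m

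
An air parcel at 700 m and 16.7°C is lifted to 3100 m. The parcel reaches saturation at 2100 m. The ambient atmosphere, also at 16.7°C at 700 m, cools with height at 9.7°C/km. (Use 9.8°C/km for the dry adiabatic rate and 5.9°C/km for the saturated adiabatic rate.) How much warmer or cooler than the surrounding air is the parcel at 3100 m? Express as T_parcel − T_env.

Parcel:
  700 → 2100 m (dry, 9.8°C/km): ΔT = -9.8 × 1.4 = -13.72°C → T = 2.98°C
  2100 → 3100 m (saturated, 5.9°C/km): ΔT = -5.9 × 1 = -5.9°C → T = -2.92°C
Environment:
  700 → 3100 m (environment, 9.7°C/km): ΔT = -9.7 × 2.4 = -23.28°C → T = -6.58°C
T_parcel − T_env = -2.92 − (-6.58) = +3.66°C

+3.66°C (parcel warmer than environment)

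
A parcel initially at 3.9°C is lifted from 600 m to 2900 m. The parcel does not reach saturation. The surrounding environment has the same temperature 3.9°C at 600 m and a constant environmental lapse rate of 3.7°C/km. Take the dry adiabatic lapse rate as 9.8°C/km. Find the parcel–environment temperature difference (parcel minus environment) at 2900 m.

Parcel:
  Dry to 2900 m: -9.8 × 2.3 km = -22.54°C, so T = -18.64°C.
Environment:
  Environment to 2900 m: -3.7 × 2.3 km = -8.51°C, so T = -4.61°C.
T_parcel − T_env = -18.64 − (-4.61) = -14.03°C

-14.03°C (parcel cooler than environment)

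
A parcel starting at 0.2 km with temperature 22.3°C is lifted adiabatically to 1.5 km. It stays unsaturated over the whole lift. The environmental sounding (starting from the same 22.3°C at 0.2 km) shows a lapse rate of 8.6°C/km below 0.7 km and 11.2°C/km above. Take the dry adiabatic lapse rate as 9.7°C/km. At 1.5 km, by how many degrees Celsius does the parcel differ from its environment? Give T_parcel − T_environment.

Parcel:
  200 → 1500 m (dry, 9.7°C/km): ΔT = -9.7 × 1.3 = -12.61°C → T = 9.69°C
Environment:
  200 → 700 m (environment, lower layer, 8.6°C/km): ΔT = -8.6 × 0.5 = -4.3°C → T = 18°C
  700 → 1500 m (environment, upper layer, 11.2°C/km): ΔT = -11.2 × 0.8 = -8.96°C → T = 9.04°C
T_parcel − T_env = 9.69 − 9.04 = +0.65°C

+0.65°C (parcel warmer than environment)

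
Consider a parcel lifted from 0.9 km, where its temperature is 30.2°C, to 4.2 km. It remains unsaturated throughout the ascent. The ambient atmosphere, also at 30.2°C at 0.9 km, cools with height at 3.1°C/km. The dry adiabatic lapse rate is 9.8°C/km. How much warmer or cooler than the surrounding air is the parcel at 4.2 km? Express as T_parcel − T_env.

-22.11°C (parcel cooler than environment)

Parcel:
  From 900 m to 4200 m (dry): cools by 9.8 × 3.3 = 32.34°C, giving -2.14°C.
Environment:
  From 900 m to 4200 m (environment): cools by 3.1 × 3.3 = 10.23°C, giving 19.97°C.
T_parcel − T_env = -2.14 − 19.97 = -22.11°C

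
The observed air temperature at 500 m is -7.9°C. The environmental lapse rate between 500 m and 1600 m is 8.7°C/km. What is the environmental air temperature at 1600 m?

From 500 m to 1600 m (environmental): cools by 8.7 × 1.1 = 9.57°C, giving -17.47°C.

-17.47°C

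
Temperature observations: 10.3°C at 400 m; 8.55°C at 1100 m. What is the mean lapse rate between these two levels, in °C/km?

2.5°C/km

Γ = −ΔT/Δz = (10.3 − 8.55) / (1100 − 400) m
  = 1.75°C / 0.7 km = 2.5°C/km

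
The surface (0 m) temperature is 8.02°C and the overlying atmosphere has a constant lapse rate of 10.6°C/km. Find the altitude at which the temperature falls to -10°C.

Height above start = (8.02 − (-10)) / 10.6 = 1.7 km
Altitude = 0 m + 1700 m = 1700 m

1700 m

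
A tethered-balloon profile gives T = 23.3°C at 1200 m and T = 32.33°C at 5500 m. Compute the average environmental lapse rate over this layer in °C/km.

Γ = −ΔT/Δz = (23.3 − 32.33) / (5500 − 1200) m
  = -9.03°C / 4.3 km = -2.1°C/km

-2.1°C/km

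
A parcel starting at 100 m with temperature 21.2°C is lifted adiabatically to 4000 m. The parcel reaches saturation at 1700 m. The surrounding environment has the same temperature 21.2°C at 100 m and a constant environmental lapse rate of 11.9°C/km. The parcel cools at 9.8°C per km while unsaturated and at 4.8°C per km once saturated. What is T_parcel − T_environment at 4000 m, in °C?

Parcel:
  100 → 1700 m (dry, 9.8°C/km): ΔT = -9.8 × 1.6 = -15.68°C → T = 5.52°C
  1700 → 4000 m (saturated, 4.8°C/km): ΔT = -4.8 × 2.3 = -11.04°C → T = -5.52°C
Environment:
  100 → 4000 m (environment, 11.9°C/km): ΔT = -11.9 × 3.9 = -46.41°C → T = -25.21°C
T_parcel − T_env = -5.52 − (-25.21) = +19.69°C

+19.69°C (parcel warmer than environment)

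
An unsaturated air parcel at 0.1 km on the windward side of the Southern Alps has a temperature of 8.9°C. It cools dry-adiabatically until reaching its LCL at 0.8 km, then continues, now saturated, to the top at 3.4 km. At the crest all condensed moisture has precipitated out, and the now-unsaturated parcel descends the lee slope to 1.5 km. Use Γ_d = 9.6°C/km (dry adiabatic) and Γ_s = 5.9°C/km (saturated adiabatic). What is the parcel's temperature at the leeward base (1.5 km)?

100 → 800 m (dry, 9.6°C/km): ΔT = -9.6 × 0.7 = -6.72°C → T = 2.18°C
800 → 3400 m (saturated, 5.9°C/km): ΔT = -5.9 × 2.6 = -15.34°C → T = -13.16°C
3400 → 1500 m (dry descent, 9.6°C/km): ΔT = +9.6 × 1.9 = +18.24°C → T = 5.08°C

5.08°C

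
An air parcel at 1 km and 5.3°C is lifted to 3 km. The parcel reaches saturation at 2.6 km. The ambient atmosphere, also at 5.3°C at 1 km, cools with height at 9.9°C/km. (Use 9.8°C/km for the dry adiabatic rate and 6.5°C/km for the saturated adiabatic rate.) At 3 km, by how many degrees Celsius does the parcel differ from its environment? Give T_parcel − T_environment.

Parcel:
  1000–2600 m, dry: Δz = 1.6 km ⇒ ΔT = -15.68°C; T = -10.38°C
  2600–3000 m, saturated: Δz = 0.4 km ⇒ ΔT = -2.6°C; T = -12.98°C
Environment:
  1000–3000 m, environment: Δz = 2 km ⇒ ΔT = -19.8°C; T = -14.5°C
T_parcel − T_env = -12.98 − (-14.5) = +1.52°C

+1.52°C (parcel warmer than environment)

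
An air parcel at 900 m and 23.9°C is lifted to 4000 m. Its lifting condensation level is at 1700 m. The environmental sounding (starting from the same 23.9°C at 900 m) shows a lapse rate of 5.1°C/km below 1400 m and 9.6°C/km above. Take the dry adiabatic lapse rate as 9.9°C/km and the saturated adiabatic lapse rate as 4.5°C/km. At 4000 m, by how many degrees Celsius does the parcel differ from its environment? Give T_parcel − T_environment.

Parcel:
  900–1700 m, dry: Δz = 0.8 km ⇒ ΔT = -7.92°C; T = 15.98°C
  1700–4000 m, saturated: Δz = 2.3 km ⇒ ΔT = -10.35°C; T = 5.63°C
Environment:
  900–1400 m, environment, lower layer: Δz = 0.5 km ⇒ ΔT = -2.55°C; T = 21.35°C
  1400–4000 m, environment, upper layer: Δz = 2.6 km ⇒ ΔT = -24.96°C; T = -3.61°C
T_parcel − T_env = 5.63 − (-3.61) = +9.24°C

+9.24°C (parcel warmer than environment)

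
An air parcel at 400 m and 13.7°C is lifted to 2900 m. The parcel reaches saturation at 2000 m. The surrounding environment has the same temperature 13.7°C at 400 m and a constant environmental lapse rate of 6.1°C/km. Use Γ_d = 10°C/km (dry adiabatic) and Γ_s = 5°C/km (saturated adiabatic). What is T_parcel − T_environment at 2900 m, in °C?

-5.25°C (parcel cooler than environment)

Parcel:
  400–2000 m, dry: Δz = 1.6 km ⇒ ΔT = -16°C; T = -2.3°C
  2000–2900 m, saturated: Δz = 0.9 km ⇒ ΔT = -4.5°C; T = -6.8°C
Environment:
  400–2900 m, environment: Δz = 2.5 km ⇒ ΔT = -15.25°C; T = -1.55°C
T_parcel − T_env = -6.8 − (-1.55) = -5.25°C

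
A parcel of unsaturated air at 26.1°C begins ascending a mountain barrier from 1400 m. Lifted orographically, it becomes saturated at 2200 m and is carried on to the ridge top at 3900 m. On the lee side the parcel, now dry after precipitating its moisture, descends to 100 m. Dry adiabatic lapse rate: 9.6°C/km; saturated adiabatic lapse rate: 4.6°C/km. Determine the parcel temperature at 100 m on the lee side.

47.08°C

Dry to 2200 m: -9.6 × 0.8 km = -7.68°C, so T = 18.42°C.
Saturated to 3900 m: -4.6 × 1.7 km = -7.82°C, so T = 10.6°C.
Dry descent to 100 m: +9.6 × 3.8 km = +36.48°C, so T = 47.08°C.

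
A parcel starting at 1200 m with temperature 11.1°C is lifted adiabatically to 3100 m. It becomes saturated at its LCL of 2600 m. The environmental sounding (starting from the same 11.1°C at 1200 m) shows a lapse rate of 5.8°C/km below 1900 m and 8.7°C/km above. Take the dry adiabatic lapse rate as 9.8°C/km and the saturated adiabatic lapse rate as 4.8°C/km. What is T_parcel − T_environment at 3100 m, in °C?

-1.62°C (parcel cooler than environment)

Parcel:
  1200–2600 m, dry: Δz = 1.4 km ⇒ ΔT = -13.72°C; T = -2.62°C
  2600–3100 m, saturated: Δz = 0.5 km ⇒ ΔT = -2.4°C; T = -5.02°C
Environment:
  1200–1900 m, environment, lower layer: Δz = 0.7 km ⇒ ΔT = -4.06°C; T = 7.04°C
  1900–3100 m, environment, upper layer: Δz = 1.2 km ⇒ ΔT = -10.44°C; T = -3.4°C
T_parcel − T_env = -5.02 − (-3.4) = -1.62°C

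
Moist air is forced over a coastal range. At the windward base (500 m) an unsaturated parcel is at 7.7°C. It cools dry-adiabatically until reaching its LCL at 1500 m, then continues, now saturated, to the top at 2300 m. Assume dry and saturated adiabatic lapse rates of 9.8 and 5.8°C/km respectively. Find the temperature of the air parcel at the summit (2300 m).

Dry to 1500 m: -9.8 × 1 km = -9.8°C, so T = -2.1°C.
Saturated to 2300 m: -5.8 × 0.8 km = -4.64°C, so T = -6.74°C.

-6.74°C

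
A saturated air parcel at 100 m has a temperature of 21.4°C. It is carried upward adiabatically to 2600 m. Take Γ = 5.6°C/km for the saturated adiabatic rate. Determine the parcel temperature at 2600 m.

100 → 2600 m (saturated adiabatic, 5.6°C/km): ΔT = -5.6 × 2.5 = -14°C → T = 7.4°C

7.4°C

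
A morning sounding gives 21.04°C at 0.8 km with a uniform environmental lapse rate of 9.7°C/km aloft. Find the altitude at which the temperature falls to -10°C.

4 km

Height above start = (21.04 − (-10)) / 9.7 = 3.2 km
Altitude = 800 m + 3200 m = 4000 m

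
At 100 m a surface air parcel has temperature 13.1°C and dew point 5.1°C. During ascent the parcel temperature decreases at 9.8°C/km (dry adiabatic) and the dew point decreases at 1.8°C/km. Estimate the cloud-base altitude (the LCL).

T and T_d converge at 9.8 − 1.8 = 8°C per km
Height above start = (13.1 − 5.1) / 8 = 1 km
LCL altitude = 100 m + 1000 m = 1100 m

1100 m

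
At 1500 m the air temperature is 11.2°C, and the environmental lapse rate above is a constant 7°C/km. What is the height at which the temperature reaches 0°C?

3100 m

Height above start = (11.2 − 0) / 7 = 1.6 km
Altitude = 1500 m + 1600 m = 3100 m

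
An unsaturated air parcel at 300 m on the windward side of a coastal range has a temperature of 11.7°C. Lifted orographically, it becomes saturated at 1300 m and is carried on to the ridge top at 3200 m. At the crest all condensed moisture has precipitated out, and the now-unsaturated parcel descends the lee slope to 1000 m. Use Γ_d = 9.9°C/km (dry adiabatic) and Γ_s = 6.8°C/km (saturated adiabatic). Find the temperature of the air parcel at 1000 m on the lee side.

Dry to 1300 m: -9.9 × 1 km = -9.9°C, so T = 1.8°C.
Saturated to 3200 m: -6.8 × 1.9 km = -12.92°C, so T = -11.12°C.
Dry descent to 1000 m: +9.9 × 2.2 km = +21.78°C, so T = 10.66°C.

10.66°C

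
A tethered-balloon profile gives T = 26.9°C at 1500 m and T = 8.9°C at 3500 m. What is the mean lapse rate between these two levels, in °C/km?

Γ = −ΔT/Δz = (26.9 − 8.9) / (3500 − 1500) m
  = 18°C / 2 km = 9°C/km

9°C/km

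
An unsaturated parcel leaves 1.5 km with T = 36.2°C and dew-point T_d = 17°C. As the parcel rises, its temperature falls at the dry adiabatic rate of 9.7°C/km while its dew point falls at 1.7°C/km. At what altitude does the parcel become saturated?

3.9 km

T and T_d converge at 9.7 − 1.7 = 8°C per km
Height above start = (36.2 − 17) / 8 = 2.4 km
LCL altitude = 1500 m + 2400 m = 3900 m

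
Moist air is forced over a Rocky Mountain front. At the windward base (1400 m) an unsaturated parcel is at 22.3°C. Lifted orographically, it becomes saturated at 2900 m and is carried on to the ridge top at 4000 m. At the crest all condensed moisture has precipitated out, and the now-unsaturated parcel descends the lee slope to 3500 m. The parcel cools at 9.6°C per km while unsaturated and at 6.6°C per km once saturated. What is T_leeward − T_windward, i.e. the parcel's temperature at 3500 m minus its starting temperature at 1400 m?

-16.86°C

From 1400 m to 2900 m (dry): cools by 9.6 × 1.5 = 14.4°C, giving 7.9°C.
From 2900 m to 4000 m (saturated): cools by 6.6 × 1.1 = 7.26°C, giving 0.64°C.
From 4000 m to 3500 m (dry descent): warms by 9.6 × 0.5 = 4.8°C, giving 5.44°C.
Net change vs windward start: 5.44 − 22.3 = -16.86°C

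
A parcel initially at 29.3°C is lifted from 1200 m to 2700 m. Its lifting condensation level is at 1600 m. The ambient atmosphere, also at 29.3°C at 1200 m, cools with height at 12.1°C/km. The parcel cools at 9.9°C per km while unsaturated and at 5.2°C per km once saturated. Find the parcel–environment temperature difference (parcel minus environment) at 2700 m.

+8.47°C (parcel warmer than environment)

Parcel:
  1200–1600 m, dry: Δz = 0.4 km ⇒ ΔT = -3.96°C; T = 25.34°C
  1600–2700 m, saturated: Δz = 1.1 km ⇒ ΔT = -5.72°C; T = 19.62°C
Environment:
  1200–2700 m, environment: Δz = 1.5 km ⇒ ΔT = -18.15°C; T = 11.15°C
T_parcel − T_env = 19.62 − 11.15 = +8.47°C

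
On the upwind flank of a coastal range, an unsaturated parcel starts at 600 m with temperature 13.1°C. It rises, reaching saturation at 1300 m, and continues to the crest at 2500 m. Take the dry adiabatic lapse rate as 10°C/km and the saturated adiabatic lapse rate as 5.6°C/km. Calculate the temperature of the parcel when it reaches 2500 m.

-0.62°C

600 → 1300 m (dry, 10°C/km): ΔT = -10 × 0.7 = -7°C → T = 6.1°C
1300 → 2500 m (saturated, 5.6°C/km): ΔT = -5.6 × 1.2 = -6.72°C → T = -0.62°C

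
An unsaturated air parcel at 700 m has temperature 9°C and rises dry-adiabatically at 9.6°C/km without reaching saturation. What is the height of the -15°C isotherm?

3200 m

Height above start = (9 − (-15)) / 9.6 = 2.5 km
Altitude = 700 m + 2500 m = 3200 m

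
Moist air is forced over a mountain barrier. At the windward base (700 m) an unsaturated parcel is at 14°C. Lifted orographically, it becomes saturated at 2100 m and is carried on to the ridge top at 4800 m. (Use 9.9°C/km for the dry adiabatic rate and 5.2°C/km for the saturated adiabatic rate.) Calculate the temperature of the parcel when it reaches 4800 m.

-13.9°C

Dry to 2100 m: -9.9 × 1.4 km = -13.86°C, so T = 0.14°C.
Saturated to 4800 m: -5.2 × 2.7 km = -14.04°C, so T = -13.9°C.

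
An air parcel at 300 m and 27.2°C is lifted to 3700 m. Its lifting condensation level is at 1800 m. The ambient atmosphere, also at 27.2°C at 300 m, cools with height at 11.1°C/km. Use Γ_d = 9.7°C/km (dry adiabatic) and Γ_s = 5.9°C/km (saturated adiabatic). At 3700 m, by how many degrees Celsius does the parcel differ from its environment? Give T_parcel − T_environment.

Parcel:
  From 300 m to 1800 m (dry): cools by 9.7 × 1.5 = 14.55°C, giving 12.65°C.
  From 1800 m to 3700 m (saturated): cools by 5.9 × 1.9 = 11.21°C, giving 1.44°C.
Environment:
  From 300 m to 3700 m (environment): cools by 11.1 × 3.4 = 37.74°C, giving -10.54°C.
T_parcel − T_env = 1.44 − (-10.54) = +11.98°C

+11.98°C (parcel warmer than environment)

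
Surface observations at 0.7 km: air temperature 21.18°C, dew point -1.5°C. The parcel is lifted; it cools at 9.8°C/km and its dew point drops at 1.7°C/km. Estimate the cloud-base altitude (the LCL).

3.5 km

T and T_d converge at 9.8 − 1.7 = 8.1°C per km
Height above start = (21.18 − (-1.5)) / 8.1 = 2.8 km
LCL altitude = 700 m + 2800 m = 3500 m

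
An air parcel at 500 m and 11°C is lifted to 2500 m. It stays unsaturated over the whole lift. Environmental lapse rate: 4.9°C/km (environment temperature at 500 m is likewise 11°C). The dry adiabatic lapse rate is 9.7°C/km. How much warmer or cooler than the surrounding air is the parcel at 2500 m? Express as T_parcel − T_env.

Parcel:
  500–2500 m, dry: Δz = 2 km ⇒ ΔT = -19.4°C; T = -8.4°C
Environment:
  500–2500 m, environment: Δz = 2 km ⇒ ΔT = -9.8°C; T = 1.2°C
T_parcel − T_env = -8.4 − 1.2 = -9.6°C

-9.6°C (parcel cooler than environment)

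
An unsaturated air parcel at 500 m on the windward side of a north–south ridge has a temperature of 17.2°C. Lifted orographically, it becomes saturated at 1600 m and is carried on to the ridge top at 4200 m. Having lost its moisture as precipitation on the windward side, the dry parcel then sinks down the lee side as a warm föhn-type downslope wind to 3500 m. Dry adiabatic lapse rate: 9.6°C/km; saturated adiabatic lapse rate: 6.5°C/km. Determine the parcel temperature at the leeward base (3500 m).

From 500 m to 1600 m (dry): cools by 9.6 × 1.1 = 10.56°C, giving 6.64°C.
From 1600 m to 4200 m (saturated): cools by 6.5 × 2.6 = 16.9°C, giving -10.26°C.
From 4200 m to 3500 m (dry descent): warms by 9.6 × 0.7 = 6.72°C, giving -3.54°C.

-3.54°C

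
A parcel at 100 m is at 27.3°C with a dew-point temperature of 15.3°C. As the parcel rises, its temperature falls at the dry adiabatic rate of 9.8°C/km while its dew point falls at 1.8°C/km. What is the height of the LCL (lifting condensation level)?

1600 m

T and T_d converge at 9.8 − 1.8 = 8°C per km
Height above start = (27.3 − 15.3) / 8 = 1.5 km
LCL altitude = 100 m + 1500 m = 1600 m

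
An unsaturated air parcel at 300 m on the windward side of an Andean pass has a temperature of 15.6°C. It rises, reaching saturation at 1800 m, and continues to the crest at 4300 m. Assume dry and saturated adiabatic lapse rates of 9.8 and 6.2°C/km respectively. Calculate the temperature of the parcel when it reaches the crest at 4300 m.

300–1800 m, dry: Δz = 1.5 km ⇒ ΔT = -14.7°C; T = 0.9°C
1800–4300 m, saturated: Δz = 2.5 km ⇒ ΔT = -15.5°C; T = -14.6°C

-14.6°C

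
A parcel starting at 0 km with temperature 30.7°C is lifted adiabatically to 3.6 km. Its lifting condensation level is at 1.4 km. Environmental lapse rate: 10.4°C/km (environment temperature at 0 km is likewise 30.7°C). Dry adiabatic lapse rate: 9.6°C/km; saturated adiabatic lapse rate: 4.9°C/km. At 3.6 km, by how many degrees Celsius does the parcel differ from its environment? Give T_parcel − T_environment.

+13.22°C (parcel warmer than environment)

Parcel:
  0 → 1400 m (dry, 9.6°C/km): ΔT = -9.6 × 1.4 = -13.44°C → T = 17.26°C
  1400 → 3600 m (saturated, 4.9°C/km): ΔT = -4.9 × 2.2 = -10.78°C → T = 6.48°C
Environment:
  0 → 3600 m (environment, 10.4°C/km): ΔT = -10.4 × 3.6 = -37.44°C → T = -6.74°C
T_parcel − T_env = 6.48 − (-6.74) = +13.22°C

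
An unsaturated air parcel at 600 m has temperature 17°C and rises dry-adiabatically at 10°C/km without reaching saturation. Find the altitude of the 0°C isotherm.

Height above start = (17 − 0) / 10 = 1.7 km
Altitude = 600 m + 1700 m = 2300 m

2300 m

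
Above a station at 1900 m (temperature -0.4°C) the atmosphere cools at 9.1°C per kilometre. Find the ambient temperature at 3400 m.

1900 → 3400 m (environmental, 9.1°C/km): ΔT = -9.1 × 1.5 = -13.65°C → T = -14.05°C

-14.05°C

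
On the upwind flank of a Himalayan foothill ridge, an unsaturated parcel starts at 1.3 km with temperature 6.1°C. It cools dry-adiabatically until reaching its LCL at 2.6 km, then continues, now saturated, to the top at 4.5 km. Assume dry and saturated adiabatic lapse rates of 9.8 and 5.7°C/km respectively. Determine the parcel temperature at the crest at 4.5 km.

1300–2600 m, dry: Δz = 1.3 km ⇒ ΔT = -12.74°C; T = -6.64°C
2600–4500 m, saturated: Δz = 1.9 km ⇒ ΔT = -10.83°C; T = -17.47°C

-17.47°C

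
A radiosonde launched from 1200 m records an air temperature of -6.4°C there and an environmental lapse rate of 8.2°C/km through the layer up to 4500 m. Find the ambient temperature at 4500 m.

-33.46°C

1200–4500 m, environmental: Δz = 3.3 km ⇒ ΔT = -27.06°C; T = -33.46°C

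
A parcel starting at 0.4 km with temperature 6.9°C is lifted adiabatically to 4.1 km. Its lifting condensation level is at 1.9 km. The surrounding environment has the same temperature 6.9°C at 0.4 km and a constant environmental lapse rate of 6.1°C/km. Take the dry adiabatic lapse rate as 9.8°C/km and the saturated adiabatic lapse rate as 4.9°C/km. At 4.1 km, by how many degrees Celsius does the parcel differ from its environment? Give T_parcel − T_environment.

-2.91°C (parcel cooler than environment)

Parcel:
  400 → 1900 m (dry, 9.8°C/km): ΔT = -9.8 × 1.5 = -14.7°C → T = -7.8°C
  1900 → 4100 m (saturated, 4.9°C/km): ΔT = -4.9 × 2.2 = -10.78°C → T = -18.58°C
Environment:
  400 → 4100 m (environment, 6.1°C/km): ΔT = -6.1 × 3.7 = -22.57°C → T = -15.67°C
T_parcel − T_env = -18.58 − (-15.67) = -2.91°C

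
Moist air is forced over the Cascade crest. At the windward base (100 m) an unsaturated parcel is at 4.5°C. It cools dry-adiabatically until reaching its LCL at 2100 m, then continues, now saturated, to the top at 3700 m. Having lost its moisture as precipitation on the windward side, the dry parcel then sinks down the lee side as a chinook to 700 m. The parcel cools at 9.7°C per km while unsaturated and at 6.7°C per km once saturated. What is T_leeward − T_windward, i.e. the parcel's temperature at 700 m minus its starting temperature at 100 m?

-1.02°C

100–2100 m, dry: Δz = 2 km ⇒ ΔT = -19.4°C; T = -14.9°C
2100–3700 m, saturated: Δz = 1.6 km ⇒ ΔT = -10.72°C; T = -25.62°C
3700–700 m, dry descent: Δz = 3 km ⇒ ΔT = +29.1°C; T = 3.48°C
Net change vs windward start: 3.48 − 4.5 = -1.02°C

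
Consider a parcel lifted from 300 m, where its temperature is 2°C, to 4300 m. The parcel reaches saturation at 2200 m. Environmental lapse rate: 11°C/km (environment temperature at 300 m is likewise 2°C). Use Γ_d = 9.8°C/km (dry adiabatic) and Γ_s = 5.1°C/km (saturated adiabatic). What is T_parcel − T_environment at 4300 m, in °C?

+14.67°C (parcel warmer than environment)

Parcel:
  300 → 2200 m (dry, 9.8°C/km): ΔT = -9.8 × 1.9 = -18.62°C → T = -16.62°C
  2200 → 4300 m (saturated, 5.1°C/km): ΔT = -5.1 × 2.1 = -10.71°C → T = -27.33°C
Environment:
  300 → 4300 m (environment, 11°C/km): ΔT = -11 × 4 = -44°C → T = -42°C
T_parcel − T_env = -27.33 − (-42) = +14.67°C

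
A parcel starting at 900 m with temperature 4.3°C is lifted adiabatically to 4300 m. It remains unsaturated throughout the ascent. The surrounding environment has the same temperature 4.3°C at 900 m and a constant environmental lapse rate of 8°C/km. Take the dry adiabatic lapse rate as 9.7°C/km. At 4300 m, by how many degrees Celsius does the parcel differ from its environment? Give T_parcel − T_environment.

-5.78°C (parcel cooler than environment)

Parcel:
  900–4300 m, dry: Δz = 3.4 km ⇒ ΔT = -32.98°C; T = -28.68°C
Environment:
  900–4300 m, environment: Δz = 3.4 km ⇒ ΔT = -27.2°C; T = -22.9°C
T_parcel − T_env = -28.68 − (-22.9) = -5.78°C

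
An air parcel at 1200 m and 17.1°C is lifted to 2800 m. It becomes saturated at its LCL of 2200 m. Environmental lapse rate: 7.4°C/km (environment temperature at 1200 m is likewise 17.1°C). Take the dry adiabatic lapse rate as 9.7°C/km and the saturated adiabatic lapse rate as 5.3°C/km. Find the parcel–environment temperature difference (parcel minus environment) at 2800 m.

-1.04°C (parcel cooler than environment)

Parcel:
  From 1200 m to 2200 m (dry): cools by 9.7 × 1 = 9.7°C, giving 7.4°C.
  From 2200 m to 2800 m (saturated): cools by 5.3 × 0.6 = 3.18°C, giving 4.22°C.
Environment:
  From 1200 m to 2800 m (environment): cools by 7.4 × 1.6 = 11.84°C, giving 5.26°C.
T_parcel − T_env = 4.22 − 5.26 = -1.04°C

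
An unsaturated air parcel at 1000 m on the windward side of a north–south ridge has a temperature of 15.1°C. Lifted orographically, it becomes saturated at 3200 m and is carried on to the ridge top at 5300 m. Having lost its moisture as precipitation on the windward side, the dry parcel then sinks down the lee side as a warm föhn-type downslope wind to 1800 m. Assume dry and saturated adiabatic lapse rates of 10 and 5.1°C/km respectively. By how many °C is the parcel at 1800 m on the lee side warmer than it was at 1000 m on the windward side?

1000 → 3200 m (dry, 10°C/km): ΔT = -10 × 2.2 = -22°C → T = -6.9°C
3200 → 5300 m (saturated, 5.1°C/km): ΔT = -5.1 × 2.1 = -10.71°C → T = -17.61°C
5300 → 1800 m (dry descent, 10°C/km): ΔT = +10 × 3.5 = +35°C → T = 17.39°C
Net change vs windward start: 17.39 − 15.1 = +2.29°C

+2.29°C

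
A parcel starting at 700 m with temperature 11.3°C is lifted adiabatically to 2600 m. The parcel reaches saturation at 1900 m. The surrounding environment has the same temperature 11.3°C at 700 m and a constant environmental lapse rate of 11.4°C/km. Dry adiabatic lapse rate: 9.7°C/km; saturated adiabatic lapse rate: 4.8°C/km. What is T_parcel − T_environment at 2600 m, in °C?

+6.66°C (parcel warmer than environment)

Parcel:
  700–1900 m, dry: Δz = 1.2 km ⇒ ΔT = -11.64°C; T = -0.34°C
  1900–2600 m, saturated: Δz = 0.7 km ⇒ ΔT = -3.36°C; T = -3.7°C
Environment:
  700–2600 m, environment: Δz = 1.9 km ⇒ ΔT = -21.66°C; T = -10.36°C
T_parcel − T_env = -3.7 − (-10.36) = +6.66°C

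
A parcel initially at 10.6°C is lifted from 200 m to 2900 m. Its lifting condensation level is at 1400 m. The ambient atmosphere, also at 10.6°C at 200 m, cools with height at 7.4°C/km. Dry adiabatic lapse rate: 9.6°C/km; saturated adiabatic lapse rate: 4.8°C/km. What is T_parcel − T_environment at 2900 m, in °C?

+1.26°C (parcel warmer than environment)

Parcel:
  From 200 m to 1400 m (dry): cools by 9.6 × 1.2 = 11.52°C, giving -0.92°C.
  From 1400 m to 2900 m (saturated): cools by 4.8 × 1.5 = 7.2°C, giving -8.12°C.
Environment:
  From 200 m to 2900 m (environment): cools by 7.4 × 2.7 = 19.98°C, giving -9.38°C.
T_parcel − T_env = -8.12 − (-9.38) = +1.26°C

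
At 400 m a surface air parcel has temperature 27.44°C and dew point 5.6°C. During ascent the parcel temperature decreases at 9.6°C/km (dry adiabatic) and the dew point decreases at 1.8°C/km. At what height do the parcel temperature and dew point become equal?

3200 m

T and T_d converge at 9.6 − 1.8 = 7.8°C per km
Height above start = (27.44 − 5.6) / 7.8 = 2.8 km
LCL altitude = 400 m + 2800 m = 3200 m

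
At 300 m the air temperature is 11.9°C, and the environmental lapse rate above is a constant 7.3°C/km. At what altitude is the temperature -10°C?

3300 m

Height above start = (11.9 − (-10)) / 7.3 = 3 km
Altitude = 300 m + 3000 m = 3300 m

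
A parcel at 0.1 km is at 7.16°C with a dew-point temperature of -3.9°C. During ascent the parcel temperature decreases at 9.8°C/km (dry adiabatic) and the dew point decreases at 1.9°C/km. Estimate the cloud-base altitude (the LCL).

T and T_d converge at 9.8 − 1.9 = 7.9°C per km
Height above start = (7.16 − (-3.9)) / 7.9 = 1.4 km
LCL altitude = 100 m + 1400 m = 1500 m

1.5 km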